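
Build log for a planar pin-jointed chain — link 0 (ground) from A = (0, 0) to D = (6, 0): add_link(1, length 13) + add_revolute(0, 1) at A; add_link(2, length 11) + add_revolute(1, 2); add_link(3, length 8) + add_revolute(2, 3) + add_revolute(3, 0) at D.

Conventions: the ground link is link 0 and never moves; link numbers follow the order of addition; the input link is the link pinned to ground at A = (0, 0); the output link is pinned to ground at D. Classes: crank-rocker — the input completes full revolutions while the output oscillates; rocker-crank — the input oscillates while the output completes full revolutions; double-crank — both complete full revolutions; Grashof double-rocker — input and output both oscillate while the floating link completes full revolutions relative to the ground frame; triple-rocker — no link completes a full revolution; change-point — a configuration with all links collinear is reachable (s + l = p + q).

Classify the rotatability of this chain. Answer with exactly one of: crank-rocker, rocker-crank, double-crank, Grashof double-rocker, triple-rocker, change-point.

lengths: ground=6, input=13, coupler=11, output=8
sorted: s=6 (shortest), l=13 (longest), p+q=19
s + l = 19 vs p + q = 19
s + l = p + q → change-point (collinear configuration reachable)

change-point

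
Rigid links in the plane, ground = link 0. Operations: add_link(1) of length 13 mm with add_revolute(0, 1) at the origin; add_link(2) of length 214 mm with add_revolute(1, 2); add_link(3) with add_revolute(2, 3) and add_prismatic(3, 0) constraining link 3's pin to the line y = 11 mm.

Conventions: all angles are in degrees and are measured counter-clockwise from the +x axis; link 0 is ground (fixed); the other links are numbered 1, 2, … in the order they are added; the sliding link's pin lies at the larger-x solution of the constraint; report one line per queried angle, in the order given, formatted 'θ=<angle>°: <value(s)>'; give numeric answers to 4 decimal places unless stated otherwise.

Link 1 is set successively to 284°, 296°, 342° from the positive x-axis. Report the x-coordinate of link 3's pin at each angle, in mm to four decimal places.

geometry: r = 13 mm, L = 214 mm, e = 11 mm
θ=284°: crank pin P = (r cos θ, r sin θ) = (3.144985, -12.613844)
θ=284°: h = r sin θ − e = -12.613844 − 11 = -23.613844
θ=284°: x = r cos θ + √(L² − h²) = 3.144985 + 212.693174 = 215.838159
θ=296°: crank pin P = (r cos θ, r sin θ) = (5.698825, -11.684323)
θ=296°: h = r sin θ − e = -11.684323 − 11 = -22.684323
θ=296°: x = r cos θ + √(L² − h²) = 5.698825 + 212.794317 = 218.493142
θ=342°: crank pin P = (r cos θ, r sin θ) = (12.363735, -4.017221)
θ=342°: h = r sin θ − e = -4.017221 − 11 = -15.017221
θ=342°: x = r cos θ + √(L² − h²) = 12.363735 + 213.472441 = 225.836176

θ=284°: 215.8382
θ=296°: 218.4931
θ=342°: 225.8362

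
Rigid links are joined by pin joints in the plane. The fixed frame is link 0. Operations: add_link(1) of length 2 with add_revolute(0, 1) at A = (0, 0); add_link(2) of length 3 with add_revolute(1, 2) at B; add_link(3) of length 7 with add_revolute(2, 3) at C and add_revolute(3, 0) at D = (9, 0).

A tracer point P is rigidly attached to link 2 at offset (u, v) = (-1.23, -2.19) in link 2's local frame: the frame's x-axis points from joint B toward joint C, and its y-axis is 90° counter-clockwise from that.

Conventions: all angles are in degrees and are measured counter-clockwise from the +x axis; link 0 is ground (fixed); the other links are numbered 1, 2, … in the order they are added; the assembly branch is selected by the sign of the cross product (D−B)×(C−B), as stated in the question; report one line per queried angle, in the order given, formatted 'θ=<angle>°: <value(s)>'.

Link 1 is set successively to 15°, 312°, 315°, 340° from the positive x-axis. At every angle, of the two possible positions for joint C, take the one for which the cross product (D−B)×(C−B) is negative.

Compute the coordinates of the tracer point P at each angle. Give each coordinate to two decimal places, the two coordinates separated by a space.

A=(0,0), D=(9.00,0)
θ=15°: B = A + 2.00·(cos15°, sin15°) = (1.9319, 0.5176)
θ=15°: |BD| = 7.0871
θ=15°: circle(B,3.00) ∩ circle(D,7.00): a=0.7215, h=2.9119
θ=15°:   candidates: C₊=(2.8641,3.3691) cross=20.637; C₋=(2.4387,-2.4392) cross=-20.637
θ=15°:   branch - wants cross < 0 → take C=(2.4387,-2.4392) (cross=-20.637)
θ=15°: ex = (C−B)/|BC| = (0.1690,-0.9856); ey = (0.9856,0.1690)
θ=15°: P = B + -1.23·ex + -2.19·ey = (-0.4345,1.3599)
θ=312°: B = A + 2.00·(cos312°, sin312°) = (1.3383, -1.4863)
θ=312°: |BD| = 7.8046
θ=312°: circle(B,3.00) ∩ circle(D,7.00): a=1.3397, h=2.6843
θ=312°:   candidates: C₊=(2.1422,1.4040) cross=20.949; C₋=(3.1646,-3.8663) cross=-20.949
θ=312°:   branch - wants cross < 0 → take C=(3.1646,-3.8663) (cross=-20.949)
θ=312°: ex = (C−B)/|BC| = (0.6088,-0.7933); ey = (0.7933,0.6088)
θ=312°: P = B + -1.23·ex + -2.19·ey = (-1.1479,-1.8437)
θ=315°: B = A + 2.00·(cos315°, sin315°) = (1.4142, -1.4142)
θ=315°: |BD| = 7.7165
θ=315°: circle(B,3.00) ∩ circle(D,7.00): a=1.2664, h=2.7196
θ=315°:   candidates: C₊=(2.1607,1.4914) cross=20.986; C₋=(3.1576,-3.8557) cross=-20.986
θ=315°:   branch - wants cross < 0 → take C=(3.1576,-3.8557) (cross=-20.986)
θ=315°: ex = (C−B)/|BC| = (0.5811,-0.8138); ey = (0.8138,0.5811)
θ=315°: P = B + -1.23·ex + -2.19·ey = (-1.0828,-1.6859)
θ=340°: B = A + 2.00·(cos340°, sin340°) = (1.8794, -0.6840)
θ=340°: |BD| = 7.1534
θ=340°: circle(B,3.00) ∩ circle(D,7.00): a=0.7808, h=2.8966
θ=340°:   candidates: C₊=(2.3796,2.2740) cross=20.721; C₋=(2.9336,-3.4927) cross=-20.721
θ=340°:   branch - wants cross < 0 → take C=(2.9336,-3.4927) (cross=-20.721)
θ=340°: ex = (C−B)/|BC| = (0.3514,-0.9362); ey = (0.9362,0.3514)
θ=340°: P = B + -1.23·ex + -2.19·ey = (-0.6032,-0.3021)

θ=15°: -0.43 1.36
θ=312°: -1.15 -1.84
θ=315°: -1.08 -1.69
θ=340°: -0.60 -0.30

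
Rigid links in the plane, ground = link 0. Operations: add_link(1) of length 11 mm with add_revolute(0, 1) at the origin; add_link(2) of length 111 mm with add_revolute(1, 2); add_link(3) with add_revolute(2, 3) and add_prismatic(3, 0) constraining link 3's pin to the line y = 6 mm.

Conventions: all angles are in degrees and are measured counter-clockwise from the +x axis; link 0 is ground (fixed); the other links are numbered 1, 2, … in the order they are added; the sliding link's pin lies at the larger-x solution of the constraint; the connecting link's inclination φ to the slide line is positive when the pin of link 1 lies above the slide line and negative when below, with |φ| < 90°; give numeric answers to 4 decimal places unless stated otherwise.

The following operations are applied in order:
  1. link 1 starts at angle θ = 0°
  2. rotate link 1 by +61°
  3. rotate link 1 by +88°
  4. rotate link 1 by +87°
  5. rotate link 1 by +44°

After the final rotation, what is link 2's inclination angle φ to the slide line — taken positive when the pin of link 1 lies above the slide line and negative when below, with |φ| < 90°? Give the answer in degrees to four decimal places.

geometry: r = 11 mm, L = 111 mm, e = 6 mm; θ starts at 0°
rotate link 1 by +61°: θ ← 0° +61° = 61°
rotate link 1 by +88°: θ ← 61° +88° = 149°
rotate link 1 by +87°: θ ← 149° +87° = 236°
rotate link 1 by +44°: θ ← 236° +44° = 280°
h = r sin θ − e = -10.832885 − 6 = -16.832885
sin φ = h / L = -16.832885 / 111 = -0.15164762
φ = arcsin(-0.15164762) = -8.722420°

-8.7224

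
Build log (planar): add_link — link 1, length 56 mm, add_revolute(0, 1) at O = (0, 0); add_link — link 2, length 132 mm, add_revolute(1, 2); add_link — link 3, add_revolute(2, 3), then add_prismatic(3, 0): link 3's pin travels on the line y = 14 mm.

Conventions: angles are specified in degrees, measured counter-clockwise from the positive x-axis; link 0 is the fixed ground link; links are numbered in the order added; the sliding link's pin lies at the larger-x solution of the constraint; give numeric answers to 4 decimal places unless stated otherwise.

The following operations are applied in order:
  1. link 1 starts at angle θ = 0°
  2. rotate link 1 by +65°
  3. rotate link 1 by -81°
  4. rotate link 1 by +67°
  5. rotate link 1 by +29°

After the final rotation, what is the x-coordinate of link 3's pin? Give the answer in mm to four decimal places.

geometry: r = 56 mm, L = 132 mm, e = 14 mm; θ starts at 0°
rotate link 1 by +65°: θ ← 0° +65° = 65°
rotate link 1 by -81°: θ ← 65° -81° = -16°
rotate link 1 by +67°: θ ← -16° +67° = 51°
rotate link 1 by +29°: θ ← 51° +29° = 80°
crank pin P = (r cos θ, r sin θ) = (9.724298, 55.149234)
h = r sin θ − e = 55.149234 − 14 = 41.149234
x = r cos θ + √(L² − h²) = 9.724298 + 125.422249 = 135.146547

135.1465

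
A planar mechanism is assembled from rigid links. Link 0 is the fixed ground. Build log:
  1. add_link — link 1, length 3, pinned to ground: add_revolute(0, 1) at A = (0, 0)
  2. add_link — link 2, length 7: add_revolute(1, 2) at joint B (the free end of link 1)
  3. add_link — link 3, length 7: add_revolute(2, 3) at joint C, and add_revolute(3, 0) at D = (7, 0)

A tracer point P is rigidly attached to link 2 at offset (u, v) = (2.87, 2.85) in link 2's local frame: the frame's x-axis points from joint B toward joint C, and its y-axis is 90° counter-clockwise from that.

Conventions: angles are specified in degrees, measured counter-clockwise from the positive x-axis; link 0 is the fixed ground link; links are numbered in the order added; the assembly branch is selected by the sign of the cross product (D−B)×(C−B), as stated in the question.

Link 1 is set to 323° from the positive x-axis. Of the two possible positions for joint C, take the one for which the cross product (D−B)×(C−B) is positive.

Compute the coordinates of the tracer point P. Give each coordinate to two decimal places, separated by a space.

A=(0,0), D=(7.00,0)
B = A + 3.00·(cos323°, sin323°) = (2.3959, -1.8054)
|BD| = 4.9454
circle(B,7.00) ∩ circle(D,7.00): a=2.4727, h=6.5487
  candidates: C₊=(2.3072,5.1940) cross=32.386; C₋=(7.0887,-6.9994) cross=-32.386
  branch + wants cross > 0 → take C=(2.3072,5.1940) (cross=32.386)
ex = (C−B)/|BC| = (-0.0127,0.9999); ey = (-0.9999,-0.0127)
P = B + 2.87·ex + 2.85·ey = (-0.4902,1.0282)

-0.49 1.03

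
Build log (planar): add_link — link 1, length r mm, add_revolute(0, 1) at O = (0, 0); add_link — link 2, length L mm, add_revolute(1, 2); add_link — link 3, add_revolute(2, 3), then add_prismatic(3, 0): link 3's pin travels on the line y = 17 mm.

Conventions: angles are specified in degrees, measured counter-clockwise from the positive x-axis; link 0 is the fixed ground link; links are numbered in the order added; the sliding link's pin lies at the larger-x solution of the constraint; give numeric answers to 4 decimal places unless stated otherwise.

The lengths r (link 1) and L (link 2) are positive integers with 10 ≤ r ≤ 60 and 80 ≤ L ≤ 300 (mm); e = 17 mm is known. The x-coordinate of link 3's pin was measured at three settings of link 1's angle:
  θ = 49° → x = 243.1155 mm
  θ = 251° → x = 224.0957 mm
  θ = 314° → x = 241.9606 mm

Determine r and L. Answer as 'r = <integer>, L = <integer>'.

constraint per measurement: (x − r cos θ)² + (r sin θ − e)² = L²
subtracting the θ₁ and θ₂ equations cancels the r² and L² terms:
r = (x₁² − x₂²) / (2[(x₁cos θ₁ + e sin θ₁) − (x₂cos θ₂ + e sin θ₂)]) = 17.0000 → r = 17
L² = (x₁ − r cos θ₁)² + (r sin θ₁ − e)² = 53823.9882 → L = 232.0000 → L = 232
check at θ₃=314°: x = 241.9606 (printed 241.9606) ✓

r = 17, L = 232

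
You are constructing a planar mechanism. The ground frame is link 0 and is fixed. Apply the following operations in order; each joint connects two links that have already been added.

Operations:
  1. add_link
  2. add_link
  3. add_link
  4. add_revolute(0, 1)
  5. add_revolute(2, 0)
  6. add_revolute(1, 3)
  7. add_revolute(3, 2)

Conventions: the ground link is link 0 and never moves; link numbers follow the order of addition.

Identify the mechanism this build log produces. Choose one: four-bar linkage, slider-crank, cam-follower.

links: 4 (incl. ground); joints: 4 revolute, 0 prismatic, 0 higher (cam) pair, forming one closed loop
4 links in a single 4R loop → four-bar linkage

four-bar linkage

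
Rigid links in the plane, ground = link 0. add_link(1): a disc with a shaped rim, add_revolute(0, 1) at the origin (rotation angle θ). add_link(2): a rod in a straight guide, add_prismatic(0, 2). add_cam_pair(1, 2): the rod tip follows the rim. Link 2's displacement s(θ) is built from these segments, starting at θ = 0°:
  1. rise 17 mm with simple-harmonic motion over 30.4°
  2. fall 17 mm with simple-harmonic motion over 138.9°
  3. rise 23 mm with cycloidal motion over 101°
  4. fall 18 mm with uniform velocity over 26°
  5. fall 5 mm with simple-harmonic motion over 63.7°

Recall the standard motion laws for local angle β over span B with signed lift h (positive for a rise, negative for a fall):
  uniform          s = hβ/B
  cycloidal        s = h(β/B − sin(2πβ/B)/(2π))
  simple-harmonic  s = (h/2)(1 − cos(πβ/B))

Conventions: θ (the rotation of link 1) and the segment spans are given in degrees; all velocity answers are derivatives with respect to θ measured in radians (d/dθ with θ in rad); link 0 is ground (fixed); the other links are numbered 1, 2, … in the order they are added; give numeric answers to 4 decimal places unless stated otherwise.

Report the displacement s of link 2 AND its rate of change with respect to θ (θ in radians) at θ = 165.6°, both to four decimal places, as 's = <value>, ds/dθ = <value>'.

segment 1 (0° to 30.4°, simple-harmonic, h = 17) is passed completely: s = 0.0000 + (17) = 17.0000
θ = 165.6° falls in segment 2 (30.4° to 169.3°, simple-harmonic, h = -17): β = 165.6 − 30.4 = 135.2°, B = 138.9°; Δs = -17/2·(1 − cos(π·0.9734)) = -16.9703; s = 17.0000 − 16.9703 = 0.0297
velocity in seg [30.4°–169.3°] (simple-harmonic), θ in radians: β = 135.2° = 2.3597 rad, B = 138.9° = 2.4243 rad; ds/dθ = (πh/(2B)) sin(πβ/B) = (π·(-17)/(2·2.4243)) sin(π·0.9734) = -0.920728 mm/rad

s = 0.0297, ds/dθ = -0.9207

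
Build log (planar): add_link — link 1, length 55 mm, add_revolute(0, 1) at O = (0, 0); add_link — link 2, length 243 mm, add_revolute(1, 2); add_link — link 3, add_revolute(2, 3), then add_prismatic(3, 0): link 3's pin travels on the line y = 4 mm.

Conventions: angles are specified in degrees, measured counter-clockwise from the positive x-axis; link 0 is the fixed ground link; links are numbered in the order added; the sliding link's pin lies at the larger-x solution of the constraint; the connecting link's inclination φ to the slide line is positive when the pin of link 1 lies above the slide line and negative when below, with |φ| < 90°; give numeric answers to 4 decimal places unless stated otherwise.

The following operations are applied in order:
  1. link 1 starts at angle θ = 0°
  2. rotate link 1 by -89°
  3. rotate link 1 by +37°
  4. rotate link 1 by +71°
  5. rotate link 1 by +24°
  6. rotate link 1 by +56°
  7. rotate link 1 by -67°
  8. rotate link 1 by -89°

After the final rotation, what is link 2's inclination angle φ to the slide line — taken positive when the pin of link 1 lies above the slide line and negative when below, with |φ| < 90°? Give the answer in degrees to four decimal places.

geometry: r = 55 mm, L = 243 mm, e = 4 mm; θ starts at 0°
rotate link 1 by -89°: θ ← 0° -89° = -89°
rotate link 1 by +37°: θ ← -89° +37° = -52°
rotate link 1 by +71°: θ ← -52° +71° = 19°
rotate link 1 by +24°: θ ← 19° +24° = 43°
rotate link 1 by +56°: θ ← 43° +56° = 99°
rotate link 1 by -67°: θ ← 99° -67° = 32°
rotate link 1 by -89°: θ ← 32° -89° = -57°
h = r sin θ − e = -46.126881 − 4 = -50.126881
sin φ = h / L = -50.126881 / 243 = -0.20628346
φ = arcsin(-0.20628346) = -11.904642°

-11.9046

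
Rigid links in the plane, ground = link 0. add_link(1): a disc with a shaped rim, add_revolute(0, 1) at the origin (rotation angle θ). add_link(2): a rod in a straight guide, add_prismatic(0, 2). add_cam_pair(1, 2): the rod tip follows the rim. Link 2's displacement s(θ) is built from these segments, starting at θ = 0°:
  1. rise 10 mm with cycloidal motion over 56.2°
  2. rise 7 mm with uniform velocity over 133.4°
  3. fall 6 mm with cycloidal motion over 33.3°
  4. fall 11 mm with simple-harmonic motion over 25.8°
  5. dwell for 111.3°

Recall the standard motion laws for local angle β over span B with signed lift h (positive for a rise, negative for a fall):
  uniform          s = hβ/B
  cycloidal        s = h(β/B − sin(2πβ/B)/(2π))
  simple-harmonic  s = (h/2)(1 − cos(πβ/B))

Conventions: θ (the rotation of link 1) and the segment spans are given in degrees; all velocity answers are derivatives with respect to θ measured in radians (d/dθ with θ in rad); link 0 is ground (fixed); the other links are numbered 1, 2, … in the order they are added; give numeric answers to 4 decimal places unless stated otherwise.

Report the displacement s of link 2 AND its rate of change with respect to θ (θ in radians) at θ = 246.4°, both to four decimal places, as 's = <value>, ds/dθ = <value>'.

segment 1 (0° to 56.2°, cycloidal, h = 10) is passed completely: s = 0.0000 + (10) = 10.0000
segment 2 (56.2° to 189.6°, uniform, h = 7) is passed completely: s = 10.0000 + (7) = 17.0000
segment 3 (189.6° to 222.9°, cycloidal, h = -6) is passed completely: s = 17.0000 + (-6) = 11.0000
θ = 246.4° falls in segment 4 (222.9° to 248.7°, simple-harmonic, h = -11): β = 246.4 − 222.9 = 23.5°, B = 25.8°; Δs = -11/2·(1 − cos(π·0.9109)) = -10.7857; s = 11.0000 − 10.7857 = 0.2143
velocity in seg [222.9°–248.7°] (simple-harmonic), θ in radians: β = 23.5° = 0.4102 rad, B = 25.8° = 0.4503 rad; ds/dθ = (πh/(2B)) sin(πβ/B) = (π·(-11)/(2·0.4503)) sin(π·0.9109) = -10.606722 mm/rad

s = 0.2143, ds/dθ = -10.6067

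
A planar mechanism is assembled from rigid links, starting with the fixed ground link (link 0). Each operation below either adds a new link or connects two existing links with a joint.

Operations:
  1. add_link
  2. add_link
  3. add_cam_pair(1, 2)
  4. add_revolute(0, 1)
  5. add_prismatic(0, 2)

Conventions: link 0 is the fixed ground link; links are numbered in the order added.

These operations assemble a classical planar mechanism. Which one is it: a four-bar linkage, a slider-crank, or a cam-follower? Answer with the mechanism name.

links: 3 (incl. ground); joints: 1 revolute, 1 prismatic, 1 higher (cam) pair, forming one closed loop
3 links, revolute + prismatic + higher pair in one loop → cam-follower

cam-follower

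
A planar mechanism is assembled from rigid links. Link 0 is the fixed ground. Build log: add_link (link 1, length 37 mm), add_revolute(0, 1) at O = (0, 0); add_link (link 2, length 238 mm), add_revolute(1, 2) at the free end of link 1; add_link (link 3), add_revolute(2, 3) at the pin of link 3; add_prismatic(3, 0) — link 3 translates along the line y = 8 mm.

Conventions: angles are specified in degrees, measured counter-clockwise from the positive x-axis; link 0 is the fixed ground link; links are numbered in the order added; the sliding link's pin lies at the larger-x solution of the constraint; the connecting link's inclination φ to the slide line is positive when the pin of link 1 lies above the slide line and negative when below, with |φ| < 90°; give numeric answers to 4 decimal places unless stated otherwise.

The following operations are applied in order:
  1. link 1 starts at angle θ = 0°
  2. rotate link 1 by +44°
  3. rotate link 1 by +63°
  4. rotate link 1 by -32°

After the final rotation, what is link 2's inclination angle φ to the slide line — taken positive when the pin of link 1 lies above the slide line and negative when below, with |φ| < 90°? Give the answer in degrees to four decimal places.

geometry: r = 37 mm, L = 238 mm, e = 8 mm; θ starts at 0°
rotate link 1 by +44°: θ ← 0° +44° = 44°
rotate link 1 by +63°: θ ← 44° +63° = 107°
rotate link 1 by -32°: θ ← 107° -32° = 75°
h = r sin θ − e = 35.739256 − 8 = 27.739256
sin φ = h / L = 27.739256 / 238 = 0.11655149
φ = arcsin(0.11655149) = 6.693121°

6.6931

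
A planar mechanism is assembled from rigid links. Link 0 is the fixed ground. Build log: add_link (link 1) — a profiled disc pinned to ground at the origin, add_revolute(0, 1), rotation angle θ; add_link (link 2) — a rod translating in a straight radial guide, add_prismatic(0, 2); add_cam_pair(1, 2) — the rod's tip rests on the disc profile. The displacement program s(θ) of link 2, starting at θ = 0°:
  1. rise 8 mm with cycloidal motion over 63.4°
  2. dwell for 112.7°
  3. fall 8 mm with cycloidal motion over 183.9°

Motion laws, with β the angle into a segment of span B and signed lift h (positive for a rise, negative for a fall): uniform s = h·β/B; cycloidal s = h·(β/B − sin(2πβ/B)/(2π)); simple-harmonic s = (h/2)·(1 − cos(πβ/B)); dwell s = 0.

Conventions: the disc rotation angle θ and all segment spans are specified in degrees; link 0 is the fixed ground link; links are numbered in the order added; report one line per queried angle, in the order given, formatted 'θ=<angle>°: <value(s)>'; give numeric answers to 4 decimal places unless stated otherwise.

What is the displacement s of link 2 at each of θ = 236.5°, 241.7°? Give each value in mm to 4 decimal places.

seg 1 [0°–63.4°] cycloidal, h=8: full span → s += 8 → s = 8.0000
seg 2 [63.4°–176.1°] dwell: s stays 8.0000
seg 3 [176.1°–360°] cycloidal, h=-8: θ=236.5° here. β=60.4, B=183.9. -8·(0.3284 − sin(2π·0.3284)/(2π)) = -1.5058 → s = 6.4942
seg 3 [176.1°–360°] cycloidal, h=-8: θ=241.7° here. β=65.6, B=183.9. -8·(0.3567 − sin(2π·0.3567)/(2π)) = -1.8561 → s = 6.1439

θ=236.5°: 6.4942
θ=241.7°: 6.1439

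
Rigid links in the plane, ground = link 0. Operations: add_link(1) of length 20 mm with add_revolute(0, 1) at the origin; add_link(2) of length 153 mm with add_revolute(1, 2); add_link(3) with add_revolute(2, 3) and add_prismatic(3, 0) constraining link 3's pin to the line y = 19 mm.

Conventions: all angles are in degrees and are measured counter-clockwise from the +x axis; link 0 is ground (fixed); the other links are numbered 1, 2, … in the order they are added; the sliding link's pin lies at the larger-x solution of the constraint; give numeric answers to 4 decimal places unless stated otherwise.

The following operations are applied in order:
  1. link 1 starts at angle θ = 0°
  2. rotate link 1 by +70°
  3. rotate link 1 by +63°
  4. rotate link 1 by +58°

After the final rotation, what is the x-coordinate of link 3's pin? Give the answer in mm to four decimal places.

geometry: r = 20 mm, L = 153 mm, e = 19 mm; θ starts at 0°
rotate link 1 by +70°: θ ← 0° +70° = 70°
rotate link 1 by +63°: θ ← 70° +63° = 133°
rotate link 1 by +58°: θ ← 133° +58° = 191°
crank pin P = (r cos θ, r sin θ) = (-19.632544, -3.816180)
h = r sin θ − e = -3.816180 − 19 = -22.816180
x = r cos θ + √(L² − h²) = -19.632544 + 151.289200 = 131.656656

131.6567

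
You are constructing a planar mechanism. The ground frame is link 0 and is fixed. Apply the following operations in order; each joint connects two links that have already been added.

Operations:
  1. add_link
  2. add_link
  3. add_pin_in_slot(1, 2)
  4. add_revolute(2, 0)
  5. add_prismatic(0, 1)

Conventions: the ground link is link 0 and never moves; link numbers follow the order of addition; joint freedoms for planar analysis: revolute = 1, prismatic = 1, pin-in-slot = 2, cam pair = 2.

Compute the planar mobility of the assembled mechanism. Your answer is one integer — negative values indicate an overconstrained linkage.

link 0 = ground. State L|J1|J2 = 1|0|0
+link1  2|0|0
+link2  3|0|0
PS(1,2) f=2→J2  3|0|1
R(2,0) f=1→J1  3|1|1
P(0,1) f=1→J1  3|2|1
M = 3(3−1)−2·2−1 = 6−4−1 = 1

M = 1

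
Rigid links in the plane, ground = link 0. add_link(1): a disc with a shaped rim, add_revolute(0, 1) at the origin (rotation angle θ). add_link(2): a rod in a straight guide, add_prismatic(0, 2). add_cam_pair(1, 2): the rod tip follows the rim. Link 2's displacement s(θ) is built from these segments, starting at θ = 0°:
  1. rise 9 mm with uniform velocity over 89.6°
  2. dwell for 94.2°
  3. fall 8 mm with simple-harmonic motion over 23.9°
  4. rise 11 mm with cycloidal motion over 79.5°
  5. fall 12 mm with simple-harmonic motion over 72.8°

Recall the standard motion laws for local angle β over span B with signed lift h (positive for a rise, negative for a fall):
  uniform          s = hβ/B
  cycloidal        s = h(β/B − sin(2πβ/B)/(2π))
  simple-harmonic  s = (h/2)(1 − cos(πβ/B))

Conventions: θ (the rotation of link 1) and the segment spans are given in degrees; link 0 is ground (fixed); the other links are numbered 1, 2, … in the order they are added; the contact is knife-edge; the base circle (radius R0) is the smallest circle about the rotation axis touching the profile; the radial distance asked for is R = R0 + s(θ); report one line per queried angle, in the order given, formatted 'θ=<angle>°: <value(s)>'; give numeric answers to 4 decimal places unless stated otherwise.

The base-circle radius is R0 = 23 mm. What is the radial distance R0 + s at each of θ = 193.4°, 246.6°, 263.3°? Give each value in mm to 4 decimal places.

segment 1 (0° to 89.6°, uniform, h = 9) is passed completely: s = 0.0000 + (9) = 9.0000
segment 2 (89.6° to 183.8°, dwell): s unchanged at 9.0000
θ = 193.4° falls in segment 3 (183.8° to 207.7°, simple-harmonic, h = -8): β = 193.4 − 183.8 = 9.6°, B = 23.9°; Δs = -8/2·(1 − cos(π·0.4017)) = -2.7840; s = 9.0000 − 2.7840 = 6.2160
segment 3 (183.8° to 207.7°, simple-harmonic, h = -8) is passed completely: s = 9.0000 + (-8) = 1.0000
θ = 246.6° falls in segment 4 (207.7° to 287.2°, cycloidal, h = 11): β = 246.6 − 207.7 = 38.9°, B = 79.5°; Δs = 11·(0.4893 − sin(2π·0.4893)/(2π)) = 5.2649; s = 1.0000 + 5.2649 = 6.2649
θ = 263.3° falls in segment 4 (207.7° to 287.2°, cycloidal, h = 11): β = 263.3 − 207.7 = 55.6°, B = 79.5°; Δs = 11·(0.6994 − sin(2π·0.6994)/(2π)) = 9.3559; s = 1.0000 + 9.3559 = 10.3559
θ=193.4°: R = R0 + s = 23 + 6.2160 = 29.2160
θ=246.6°: R = R0 + s = 23 + 6.2649 = 29.2649
θ=263.3°: R = R0 + s = 23 + 10.3559 = 33.3559

θ=193.4°: 29.2160
θ=246.6°: 29.2649
θ=263.3°: 33.3559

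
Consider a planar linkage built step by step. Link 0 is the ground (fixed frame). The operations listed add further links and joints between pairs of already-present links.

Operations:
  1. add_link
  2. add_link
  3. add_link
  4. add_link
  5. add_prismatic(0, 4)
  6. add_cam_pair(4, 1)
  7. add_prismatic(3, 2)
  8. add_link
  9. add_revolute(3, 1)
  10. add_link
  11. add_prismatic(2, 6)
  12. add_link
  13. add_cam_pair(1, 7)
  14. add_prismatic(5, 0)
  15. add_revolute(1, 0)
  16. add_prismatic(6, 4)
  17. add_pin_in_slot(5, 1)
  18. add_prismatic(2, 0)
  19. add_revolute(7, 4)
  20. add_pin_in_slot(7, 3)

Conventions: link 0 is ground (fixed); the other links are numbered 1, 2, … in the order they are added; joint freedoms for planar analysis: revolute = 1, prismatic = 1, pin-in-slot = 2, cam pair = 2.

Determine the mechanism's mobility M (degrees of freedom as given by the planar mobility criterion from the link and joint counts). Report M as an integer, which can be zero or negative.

ground; <1,0,0>
#1 <2,0,0>
#2 <3,0,0>
#3 <4,0,0>
#4 <5,0,0>
P:0↔4 J1 <5,1,0>
C:4↔1 J2 <5,1,1>
P:3↔2 J1 <5,2,1>
#5 <6,2,1>
R:3↔1 J1 <6,3,1>
#6 <7,3,1>
P:2↔6 J1 <7,4,1>
#7 <8,4,1>
C:1↔7 J2 <8,4,2>
P:5↔0 J1 <8,5,2>
R:1↔0 J1 <8,6,2>
P:6↔4 J1 <8,7,2>
PS:5↔1 J2 <8,7,3>
P:2↔0 J1 <8,8,3>
R:7↔4 J1 <8,9,3>
PS:7↔3 J2 <8,9,4>
3×7 − 2×9 − 1×4 = -1

M = -1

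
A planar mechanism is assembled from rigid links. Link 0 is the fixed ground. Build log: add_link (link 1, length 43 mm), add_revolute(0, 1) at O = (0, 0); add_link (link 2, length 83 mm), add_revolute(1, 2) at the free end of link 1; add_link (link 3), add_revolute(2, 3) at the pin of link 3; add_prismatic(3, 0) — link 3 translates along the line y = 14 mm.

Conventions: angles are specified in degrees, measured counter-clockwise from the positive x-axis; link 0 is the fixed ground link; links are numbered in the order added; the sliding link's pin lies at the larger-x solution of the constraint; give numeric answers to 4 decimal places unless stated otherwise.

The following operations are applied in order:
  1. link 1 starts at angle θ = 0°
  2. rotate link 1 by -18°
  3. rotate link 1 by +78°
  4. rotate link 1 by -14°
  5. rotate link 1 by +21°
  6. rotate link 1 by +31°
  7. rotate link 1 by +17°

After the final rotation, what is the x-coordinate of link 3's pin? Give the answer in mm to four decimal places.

geometry: r = 43 mm, L = 83 mm, e = 14 mm; θ starts at 0°
rotate link 1 by -18°: θ ← 0° -18° = -18°
rotate link 1 by +78°: θ ← -18° +78° = 60°
rotate link 1 by -14°: θ ← 60° -14° = 46°
rotate link 1 by +21°: θ ← 46° +21° = 67°
rotate link 1 by +31°: θ ← 67° +31° = 98°
rotate link 1 by +17°: θ ← 98° +17° = 115°
crank pin P = (r cos θ, r sin θ) = (-18.172585, 38.971235)
h = r sin θ − e = 38.971235 − 14 = 24.971235
x = r cos θ + √(L² − h²) = -18.172585 + 79.154516 = 60.981931

60.9819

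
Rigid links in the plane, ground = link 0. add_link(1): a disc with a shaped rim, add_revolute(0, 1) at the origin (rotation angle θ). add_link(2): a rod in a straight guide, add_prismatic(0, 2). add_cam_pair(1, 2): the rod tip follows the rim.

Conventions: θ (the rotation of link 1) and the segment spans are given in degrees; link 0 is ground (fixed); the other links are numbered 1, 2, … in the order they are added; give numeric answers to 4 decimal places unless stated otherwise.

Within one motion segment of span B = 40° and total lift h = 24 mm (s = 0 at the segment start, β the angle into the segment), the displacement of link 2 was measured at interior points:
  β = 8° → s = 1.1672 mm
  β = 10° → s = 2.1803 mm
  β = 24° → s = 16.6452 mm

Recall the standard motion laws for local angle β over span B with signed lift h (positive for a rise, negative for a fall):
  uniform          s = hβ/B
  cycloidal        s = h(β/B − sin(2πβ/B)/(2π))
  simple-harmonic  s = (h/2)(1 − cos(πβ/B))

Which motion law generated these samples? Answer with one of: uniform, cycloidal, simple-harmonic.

candidates at β/B = r: uniform s = h·r (linear in β); cycloidal s = h·(r − sin(2πr)/(2π)); simple-harmonic s = (h/2)(1 − cos(πr))
β=8°: printed 1.1672 | uniform 4.8000, cycloidal 1.1672, simple-harmonic 2.2918
β=10°: printed 2.1803 | uniform 6.0000, cycloidal 2.1803, simple-harmonic 3.5147
β=24°: printed 16.6452 | uniform 14.4000, cycloidal 16.6452, simple-harmonic 15.7082
only one law matches every sample → cycloidal

cycloidal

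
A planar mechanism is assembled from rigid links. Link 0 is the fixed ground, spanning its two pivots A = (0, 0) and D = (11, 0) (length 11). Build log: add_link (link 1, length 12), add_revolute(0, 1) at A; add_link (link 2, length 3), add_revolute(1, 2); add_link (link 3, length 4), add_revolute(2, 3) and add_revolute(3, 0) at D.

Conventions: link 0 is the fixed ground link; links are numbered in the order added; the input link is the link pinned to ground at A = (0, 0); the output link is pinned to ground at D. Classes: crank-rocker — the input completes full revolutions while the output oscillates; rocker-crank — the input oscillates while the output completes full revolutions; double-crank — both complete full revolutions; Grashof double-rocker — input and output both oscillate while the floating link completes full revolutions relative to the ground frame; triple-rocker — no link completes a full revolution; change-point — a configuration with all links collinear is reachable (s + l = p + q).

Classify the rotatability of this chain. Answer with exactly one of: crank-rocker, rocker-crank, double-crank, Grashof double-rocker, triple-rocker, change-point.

lengths: ground=11, input=12, coupler=3, output=4
sorted: s=3 (shortest), l=12 (longest), p+q=15
s + l = 15 vs p + q = 15
s + l = p + q → change-point (collinear configuration reachable)

change-point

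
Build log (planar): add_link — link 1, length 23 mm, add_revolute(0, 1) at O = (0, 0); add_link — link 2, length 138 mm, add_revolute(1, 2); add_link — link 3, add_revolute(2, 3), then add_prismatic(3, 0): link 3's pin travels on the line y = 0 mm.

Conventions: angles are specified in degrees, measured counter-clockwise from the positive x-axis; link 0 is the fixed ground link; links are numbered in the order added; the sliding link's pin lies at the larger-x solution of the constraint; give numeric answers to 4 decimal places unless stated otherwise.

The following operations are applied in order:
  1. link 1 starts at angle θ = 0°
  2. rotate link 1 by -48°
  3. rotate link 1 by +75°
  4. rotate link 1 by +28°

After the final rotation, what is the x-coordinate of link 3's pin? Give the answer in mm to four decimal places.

geometry: r = 23 mm, L = 138 mm, e = 0 mm; θ starts at 0°
rotate link 1 by -48°: θ ← 0° -48° = -48°
rotate link 1 by +75°: θ ← -48° +75° = 27°
rotate link 1 by +28°: θ ← 27° +28° = 55°
crank pin P = (r cos θ, r sin θ) = (13.192258, 18.840497)
h = r sin θ − e = 18.840497 − 0 = 18.840497
x = r cos θ + √(L² − h²) = 13.192258 + 136.707848 = 149.900106

149.9001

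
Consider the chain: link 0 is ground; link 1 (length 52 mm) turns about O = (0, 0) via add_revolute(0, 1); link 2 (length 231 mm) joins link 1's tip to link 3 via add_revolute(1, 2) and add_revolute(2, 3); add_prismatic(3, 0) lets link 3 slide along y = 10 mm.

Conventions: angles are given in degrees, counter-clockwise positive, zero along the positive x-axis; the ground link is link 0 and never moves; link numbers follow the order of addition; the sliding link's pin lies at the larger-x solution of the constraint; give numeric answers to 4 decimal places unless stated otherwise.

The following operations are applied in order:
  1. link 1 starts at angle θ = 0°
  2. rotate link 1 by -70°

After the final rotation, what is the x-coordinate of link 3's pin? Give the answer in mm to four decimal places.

geometry: r = 52 mm, L = 231 mm, e = 10 mm; θ starts at 0°
rotate link 1 by -70°: θ ← 0° -70° = -70°
crank pin P = (r cos θ, r sin θ) = (17.785047, -48.864016)
h = r sin θ − e = -48.864016 − 10 = -58.864016
x = r cos θ + √(L² − h²) = 17.785047 + 223.374187 = 241.159235

241.1592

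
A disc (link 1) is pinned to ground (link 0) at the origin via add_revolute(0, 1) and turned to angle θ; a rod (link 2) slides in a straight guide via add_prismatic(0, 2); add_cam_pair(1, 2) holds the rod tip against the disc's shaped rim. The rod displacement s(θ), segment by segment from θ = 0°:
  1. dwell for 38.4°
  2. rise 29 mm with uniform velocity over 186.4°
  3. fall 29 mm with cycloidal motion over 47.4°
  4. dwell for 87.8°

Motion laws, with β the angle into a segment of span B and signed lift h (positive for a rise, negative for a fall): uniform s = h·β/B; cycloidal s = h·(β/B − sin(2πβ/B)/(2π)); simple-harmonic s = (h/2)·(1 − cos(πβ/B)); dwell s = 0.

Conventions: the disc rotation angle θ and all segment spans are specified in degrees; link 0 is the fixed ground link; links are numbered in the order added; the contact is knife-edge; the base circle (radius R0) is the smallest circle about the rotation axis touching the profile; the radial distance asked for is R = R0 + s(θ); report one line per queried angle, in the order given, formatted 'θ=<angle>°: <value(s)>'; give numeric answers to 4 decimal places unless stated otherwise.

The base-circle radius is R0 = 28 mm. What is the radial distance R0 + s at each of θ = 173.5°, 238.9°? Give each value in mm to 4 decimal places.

segment 1 (0° to 38.4°, dwell): s unchanged at 0.0000
θ = 173.5° falls in segment 2 (38.4° to 224.8°, uniform, h = 29): β = 173.5 − 38.4 = 135.1°, B = 186.4°; Δs = 29·135.1/186.4 = 21.0188; s = 0.0000 + 21.0188 = 21.0188
segment 2 (38.4° to 224.8°, uniform, h = 29) is passed completely: s = 0.0000 + (29) = 29.0000
θ = 238.9° falls in segment 3 (224.8° to 272.2°, cycloidal, h = -29): β = 238.9 − 224.8 = 14.1°, B = 47.4°; Δs = -29·(0.2975 − sin(2π·0.2975)/(2π)) = -4.2149; s = 29.0000 − 4.2149 = 24.7851
θ=173.5°: R = R0 + s = 28 + 21.0188 = 49.0188
θ=238.9°: R = R0 + s = 28 + 24.7851 = 52.7851

θ=173.5°: 49.0188
θ=238.9°: 52.7851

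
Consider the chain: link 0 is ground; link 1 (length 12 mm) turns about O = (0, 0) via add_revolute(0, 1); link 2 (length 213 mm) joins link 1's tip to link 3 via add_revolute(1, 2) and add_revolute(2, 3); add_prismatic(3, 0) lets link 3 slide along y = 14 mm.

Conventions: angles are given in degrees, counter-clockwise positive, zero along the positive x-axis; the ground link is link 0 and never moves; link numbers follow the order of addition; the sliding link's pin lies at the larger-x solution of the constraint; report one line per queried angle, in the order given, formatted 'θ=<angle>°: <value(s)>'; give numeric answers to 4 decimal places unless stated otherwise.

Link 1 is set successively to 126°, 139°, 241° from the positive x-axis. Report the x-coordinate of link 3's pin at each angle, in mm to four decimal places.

geometry: r = 12 mm, L = 213 mm, e = 14 mm
θ=126°: crank pin P = (r cos θ, r sin θ) = (-7.053423, 9.708204)
θ=126°: h = r sin θ − e = 9.708204 − 14 = -4.291796
θ=126°: x = r cos θ + √(L² − h²) = -7.053423 + 212.956757 = 205.903334
θ=139°: crank pin P = (r cos θ, r sin θ) = (-9.056515, 7.872708)
θ=139°: h = r sin θ − e = 7.872708 − 14 = -6.127292
θ=139°: x = r cos θ + √(L² − h²) = -9.056515 + 212.911851 = 203.855336
θ=241°: crank pin P = (r cos θ, r sin θ) = (-5.817715, -10.495436)
θ=241°: h = r sin θ − e = -10.495436 − 14 = -24.495436
θ=241°: x = r cos θ + √(L² − h²) = -5.817715 + 211.586799 = 205.769084

θ=126°: 205.9033
θ=139°: 203.8553
θ=241°: 205.7691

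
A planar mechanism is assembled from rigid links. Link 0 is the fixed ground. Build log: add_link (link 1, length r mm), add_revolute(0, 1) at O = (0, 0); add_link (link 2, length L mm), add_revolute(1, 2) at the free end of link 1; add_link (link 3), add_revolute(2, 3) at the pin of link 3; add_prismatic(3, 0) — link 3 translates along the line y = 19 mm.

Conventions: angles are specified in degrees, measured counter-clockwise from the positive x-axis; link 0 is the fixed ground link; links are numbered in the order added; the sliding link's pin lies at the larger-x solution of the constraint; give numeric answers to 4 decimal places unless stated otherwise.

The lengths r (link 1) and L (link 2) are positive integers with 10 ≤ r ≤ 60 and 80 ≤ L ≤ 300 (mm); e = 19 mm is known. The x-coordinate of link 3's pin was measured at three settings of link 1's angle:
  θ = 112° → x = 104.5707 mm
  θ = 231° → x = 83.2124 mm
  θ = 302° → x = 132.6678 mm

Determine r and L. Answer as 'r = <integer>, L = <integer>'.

constraint per measurement: (x − r cos θ)² + (r sin θ − e)² = L²
subtracting the θ₁ and θ₂ equations cancels the r² and L² terms:
r = (x₁² − x₂²) / (2[(x₁cos θ₁ + e sin θ₁) − (x₂cos θ₂ + e sin θ₂)]) = 43.9998 → r = 44
L² = (x₁ − r cos θ₁)² + (r sin θ₁ − e)² = 15128.9928 → L = 123.0000 → L = 123
check at θ₃=302°: x = 132.6678 (printed 132.6678) ✓

r = 44, L = 123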